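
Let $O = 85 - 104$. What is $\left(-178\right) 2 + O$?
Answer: $-375$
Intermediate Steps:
$O = -19$ ($O = 85 - 104 = -19$)
$\left(-178\right) 2 + O = \left(-178\right) 2 - 19 = -356 - 19 = -375$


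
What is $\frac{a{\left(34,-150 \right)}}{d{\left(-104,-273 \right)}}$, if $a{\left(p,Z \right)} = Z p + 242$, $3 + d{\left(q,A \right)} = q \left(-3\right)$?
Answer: $- \frac{4858}{309} \approx -15.722$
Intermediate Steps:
$d{\left(q,A \right)} = -3 - 3 q$ ($d{\left(q,A \right)} = -3 + q \left(-3\right) = -3 - 3 q$)
$a{\left(p,Z \right)} = 242 + Z p$
$\frac{a{\left(34,-150 \right)}}{d{\left(-104,-273 \right)}} = \frac{242 - 5100}{-3 - -312} = \frac{242 - 5100}{-3 + 312} = - \frac{4858}{309}$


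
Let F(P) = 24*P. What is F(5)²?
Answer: 14400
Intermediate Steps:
F(5)² = (24*5)² = 120² = 14400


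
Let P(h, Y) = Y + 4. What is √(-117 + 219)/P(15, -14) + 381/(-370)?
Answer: -381/370 - √102/10 ≈ -2.0397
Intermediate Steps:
P(h, Y) = 4 + Y
√(-117 + 219)/P(15, -14) + 381/(-370) = √(-117 + 219)/(4 - 14) + 381/(-370) = √102/(-10) + 381*(-1/370) = √102*(-⅒) - 381/370 = -√102/10 - 381/370 = -381/370 - √102/10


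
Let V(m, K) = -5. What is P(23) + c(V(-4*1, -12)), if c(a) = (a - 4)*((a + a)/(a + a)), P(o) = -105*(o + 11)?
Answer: -3579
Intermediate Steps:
P(o) = -1155 - 105*o (P(o) = -105*(11 + o) = -1155 - 105*o)
c(a) = -4 + a (c(a) = (-4 + a)*((2*a)/((2*a))) = (-4 + a)*((2*a)*(1/(2*a))) = (-4 + a)*1 = -4 + a)
P(23) + c(V(-4*1, -12)) = (-1155 - 105*23) + (-4 - 5) = (-1155 - 2415) - 9 = -3570 - 9 = -3579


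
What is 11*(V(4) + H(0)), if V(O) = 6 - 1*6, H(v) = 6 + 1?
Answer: 77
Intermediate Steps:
H(v) = 7
V(O) = 0 (V(O) = 6 - 6 = 0)
11*(V(4) + H(0)) = 11*(0 + 7) = 11*7 = 77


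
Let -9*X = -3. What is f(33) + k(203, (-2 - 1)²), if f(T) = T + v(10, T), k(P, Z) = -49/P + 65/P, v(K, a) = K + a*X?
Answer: 10978/203 ≈ 54.079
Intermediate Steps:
X = ⅓ (X = -⅑*(-3) = ⅓ ≈ 0.33333)
v(K, a) = K + a/3 (v(K, a) = K + a*(⅓) = K + a/3)
k(P, Z) = 16/P
f(T) = 10 + 4*T/3 (f(T) = T + (10 + T/3) = 10 + 4*T/3)
f(33) + k(203, (-2 - 1)²) = (10 + (4/3)*33) + 16/203 = (10 + 44) + 16*(1/203) = 54 + 16/203 = 10978/203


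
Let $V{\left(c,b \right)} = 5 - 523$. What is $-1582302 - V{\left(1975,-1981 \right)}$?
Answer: $-1581784$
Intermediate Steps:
$V{\left(c,b \right)} = -518$
$-1582302 - V{\left(1975,-1981 \right)} = -1582302 - -518 = -1582302 + 518 = -1581784$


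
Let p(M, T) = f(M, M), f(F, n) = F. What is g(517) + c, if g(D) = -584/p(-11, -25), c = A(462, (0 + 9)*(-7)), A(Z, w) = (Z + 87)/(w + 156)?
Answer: 20117/341 ≈ 58.994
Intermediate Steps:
p(M, T) = M
A(Z, w) = (87 + Z)/(156 + w)
c = 183/31 (c = (87 + 462)/(156 + (0 + 9)*(-7)) = 549/(156 + 9*(-7)) = 549/(156 - 63) = 549/93 = (1/93)*549 = 183/31 ≈ 5.9032)
g(D) = 584/11 (g(D) = -584/(-11) = -584*(-1/11) = 584/11)
g(517) + c = 584/11 + 183/31 = 20117/341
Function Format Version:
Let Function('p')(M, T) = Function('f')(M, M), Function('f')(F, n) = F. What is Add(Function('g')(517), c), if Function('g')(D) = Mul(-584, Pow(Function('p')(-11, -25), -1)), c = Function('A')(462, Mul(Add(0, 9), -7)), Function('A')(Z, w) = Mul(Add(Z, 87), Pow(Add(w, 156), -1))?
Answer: Rational(20117, 341) ≈ 58.994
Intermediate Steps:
Function('p')(M, T) = M
Function('A')(Z, w) = Mul(Pow(Add(156, w), -1), Add(87, Z)) (Function('A')(Z, w) = Mul(Add(87, Z), Pow(Add(156, w), -1)) = Mul(Pow(Add(156, w), -1), Add(87, Z)))
c = Rational(183, 31) (c = Mul(Pow(Add(156, Mul(Add(0, 9), -7)), -1), Add(87, 462)) = Mul(Pow(Add(156, Mul(9, -7)), -1), 549) = Mul(Pow(Add(156, -63), -1), 549) = Mul(Pow(93, -1), 549) = Mul(Rational(1, 93), 549) = Rational(183, 31) ≈ 5.9032)
Function('g')(D) = Rational(584, 11) (Function('g')(D) = Mul(-584, Pow(-11, -1)) = Mul(-584, Rational(-1, 11)) = Rational(584, 11))
Add(Function('g')(517), c) = Add(Rational(584, 11), Rational(183, 31)) = Rational(20117, 341)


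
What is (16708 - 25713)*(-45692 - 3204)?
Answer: 440308480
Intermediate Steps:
(16708 - 25713)*(-45692 - 3204) = -9005*(-48896) = 440308480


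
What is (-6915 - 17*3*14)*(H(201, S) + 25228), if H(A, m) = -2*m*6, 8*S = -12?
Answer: -192601734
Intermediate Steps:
S = -3/2 (S = (1/8)*(-12) = -3/2 ≈ -1.5000)
H(A, m) = -12*m
(-6915 - 17*3*14)*(H(201, S) + 25228) = (-6915 - 17*3*14)*(-12*(-3/2) + 25228) = (-6915 - 51*14)*(18 + 25228) = (-6915 - 714)*25246 = -7629*25246 = -192601734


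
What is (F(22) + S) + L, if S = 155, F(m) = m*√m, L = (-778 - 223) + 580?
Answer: -266 + 22*√22 ≈ -162.81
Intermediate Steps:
L = -421 (L = -1001 + 580 = -421)
F(m) = m^(3/2)
(F(22) + S) + L = (22^(3/2) + 155) - 421 = (22*√22 + 155) - 421 = (155 + 22*√22) - 421 = -266 + 22*√22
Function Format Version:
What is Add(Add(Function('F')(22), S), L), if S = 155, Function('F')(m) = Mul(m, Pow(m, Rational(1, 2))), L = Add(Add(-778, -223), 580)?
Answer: Add(-266, Mul(22, Pow(22, Rational(1, 2)))) ≈ -162.81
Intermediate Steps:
L = -421 (L = Add(-1001, 580) = -421)
Function('F')(m) = Pow(m, Rational(3, 2))
Add(Add(Function('F')(22), S), L) = Add(Add(Pow(22, Rational(3, 2)), 155), -421) = Add(Add(Mul(22, Pow(22, Rational(1, 2))), 155), -421) = Add(Add(155, Mul(22, Pow(22, Rational(1, 2)))), -421) = Add(-266, Mul(22, Pow(22, Rational(1, 2))))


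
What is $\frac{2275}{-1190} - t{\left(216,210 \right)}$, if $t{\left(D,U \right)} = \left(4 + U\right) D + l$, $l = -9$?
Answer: $- \frac{1571375}{34} \approx -46217.0$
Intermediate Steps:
$t{\left(D,U \right)} = -9 + D \left(4 + U\right)$ ($t{\left(D,U \right)} = \left(4 + U\right) D - 9 = D \left(4 + U\right) - 9 = -9 + D \left(4 + U\right)$)
$\frac{2275}{-1190} - t{\left(216,210 \right)} = \frac{2275}{-1190} - \left(-9 + 4 \cdot 216 + 216 \cdot 210\right) = 2275 \left(- \frac{1}{1190}\right) - \left(-9 + 864 + 45360\right) = - \frac{65}{34} - 46215 = - \frac{1571375}{34}$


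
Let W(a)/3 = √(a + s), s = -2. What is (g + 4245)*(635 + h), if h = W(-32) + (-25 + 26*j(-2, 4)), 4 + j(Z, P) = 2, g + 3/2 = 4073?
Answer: 4640607 + 49899*I*√34/2 ≈ 4.6406e+6 + 1.4548e+5*I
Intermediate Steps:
g = 8143/2 (g = -3/2 + 4073 = 8143/2 ≈ 4071.5)
j(Z, P) = -2 (j(Z, P) = -4 + 2 = -2)
W(a) = 3*√(-2 + a) (W(a) = 3*√(a - 2) = 3*√(-2 + a))
h = -77 + 3*I*√34 (h = 3*√(-2 - 32) + (-25 + 26*(-2)) = 3*√(-34) + (-25 - 52) = 3*(I*√34) - 77 = 3*I*√34 - 77 = -77 + 3*I*√34 ≈ -77.0 + 17.493*I)
(g + 4245)*(635 + h) = (8143/2 + 4245)*(635 + (-77 + 3*I*√34)) = 16633*(558 + 3*I*√34)/2 = 4640607 + 49899*I*√34/2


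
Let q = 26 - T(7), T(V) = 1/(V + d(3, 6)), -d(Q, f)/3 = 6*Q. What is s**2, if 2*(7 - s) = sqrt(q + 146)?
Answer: 17297/188 - 49*sqrt(7755)/47 ≈ 0.19550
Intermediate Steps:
d(Q, f) = -18*Q
T(V) = 1/(-54 + V) (T(V) = 1/(V - 18*3) = 1/(V - 54) = 1/(-54 + V))
q = 1223/47 (q = 26 - 1/(-54 + 7) = 26 - 1/(-47) = 26 - 1*(-1/47) = 26 + 1/47 = 1223/47 ≈ 26.021)
s = 7 - 7*sqrt(7755)/94 (s = 7 - sqrt(1223/47 + 146)/2 = 7 - 7*sqrt(7755)/94 ≈ 0.44216)
s**2 = (7 - 7*sqrt(7755)/94)**2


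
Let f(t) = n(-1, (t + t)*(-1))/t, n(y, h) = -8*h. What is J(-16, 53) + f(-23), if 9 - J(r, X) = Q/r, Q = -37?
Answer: 363/16 ≈ 22.688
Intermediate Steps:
J(r, X) = 9 + 37/r (J(r, X) = 9 - (-37)/r = 9 + 37/r)
f(t) = 16 (f(t) = (-8*(t + t)*(-1))/t = (-8*2*t*(-1))/t = (-(-16)*t)/t = (16*t)/t = 16)
J(-16, 53) + f(-23) = (9 + 37/(-16)) + 16 = (9 + 37*(-1/16)) + 16 = (9 - 37/16) + 16 = 107/16 + 16 = 363/16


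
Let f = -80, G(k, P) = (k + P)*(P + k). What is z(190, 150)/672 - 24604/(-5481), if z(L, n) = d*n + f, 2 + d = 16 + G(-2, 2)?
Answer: 328637/43848 ≈ 7.4949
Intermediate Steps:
G(k, P) = (P + k)**2 (G(k, P) = (P + k)*(P + k) = (P + k)**2)
d = 14 (d = -2 + (16 + (2 - 2)**2) = -2 + (16 + 0**2) = -2 + (16 + 0) = -2 + 16 = 14)
z(L, n) = -80 + 14*n (z(L, n) = 14*n - 80 = -80 + 14*n)
z(190, 150)/672 - 24604/(-5481) = (-80 + 14*150)/672 - 24604/(-5481) = (-80 + 2100)*(1/672) - 24604*(-1/5481) = 2020*(1/672) + 24604/5481 = 505/168 + 24604/5481 = 328637/43848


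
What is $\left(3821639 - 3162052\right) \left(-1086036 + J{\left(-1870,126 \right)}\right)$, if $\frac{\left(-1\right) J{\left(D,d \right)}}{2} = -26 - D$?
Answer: $-718767783988$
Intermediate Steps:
$J{\left(D,d \right)} = 52 + 2 D$ ($J{\left(D,d \right)} = - 2 \left(-26 - D\right) = 52 + 2 D$)
$\left(3821639 - 3162052\right) \left(-1086036 + J{\left(-1870,126 \right)}\right) = \left(3821639 - 3162052\right) \left(-1086036 + \left(52 + 2 \left(-1870\right)\right)\right) = 659587 \left(-1086036 + \left(52 - 3740\right)\right) = 659587 \left(-1086036 - 3688\right) = 659587 \left(-1089724\right) = -718767783988$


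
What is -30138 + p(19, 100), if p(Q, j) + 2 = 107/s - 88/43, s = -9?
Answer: -11669573/387 ≈ -30154.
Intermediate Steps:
p(Q, j) = -6167/387 (p(Q, j) = -2 + (107/(-9) - 88/43) = -2 + (107*(-1/9) - 88*1/43) = -2 + (-107/9 - 88/43) = -2 - 5393/387 = -6167/387)
-30138 + p(19, 100) = -30138 - 6167/387 = -11669573/387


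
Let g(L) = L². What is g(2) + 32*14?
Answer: 452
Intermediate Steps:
g(2) + 32*14 = 2² + 32*14 = 4 + 448 = 452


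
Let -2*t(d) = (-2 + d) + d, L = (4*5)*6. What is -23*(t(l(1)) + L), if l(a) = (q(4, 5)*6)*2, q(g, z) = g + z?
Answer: -299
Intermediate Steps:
l(a) = 108 (l(a) = ((4 + 5)*6)*2 = (9*6)*2 = 54*2 = 108)
L = 120 (L = 20*6 = 120)
t(d) = 1 - d (t(d) = -((-2 + d) + d)/2 = -(-2 + 2*d)/2 = 1 - d)
-23*(t(l(1)) + L) = -23*((1 - 1*108) + 120) = -23*((1 - 108) + 120) = -23*(-107 + 120) = -23*13 = -299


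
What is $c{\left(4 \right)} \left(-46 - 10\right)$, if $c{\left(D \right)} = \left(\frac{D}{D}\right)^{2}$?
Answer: $-56$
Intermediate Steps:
$c{\left(D \right)} = 1$ ($c{\left(D \right)} = 1^{2} = 1$)
$c{\left(4 \right)} \left(-46 - 10\right) = 1 \left(-46 - 10\right) = 1 \left(-56\right) = -56$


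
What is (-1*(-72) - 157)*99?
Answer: -8415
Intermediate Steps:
(-1*(-72) - 157)*99 = (72 - 157)*99 = -85*99 = -8415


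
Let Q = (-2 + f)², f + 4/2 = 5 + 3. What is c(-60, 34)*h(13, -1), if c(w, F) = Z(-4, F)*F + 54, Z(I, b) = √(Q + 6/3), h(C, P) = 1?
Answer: 54 + 102*√2 ≈ 198.25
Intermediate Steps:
f = 6 (f = -2 + (5 + 3) = -2 + 8 = 6)
Q = 16 (Q = (-2 + 6)² = 4² = 16)
Z(I, b) = 3*√2 (Z(I, b) = √(16 + 6/3) = √(16 + 6*(⅓)) = √(16 + 2) = √18 = 3*√2)
c(w, F) = 54 + 3*F*√2 (c(w, F) = (3*√2)*F + 54 = 3*F*√2 + 54 = 54 + 3*F*√2)
c(-60, 34)*h(13, -1) = (54 + 3*34*√2)*1 = (54 + 102*√2)*1 = 54 + 102*√2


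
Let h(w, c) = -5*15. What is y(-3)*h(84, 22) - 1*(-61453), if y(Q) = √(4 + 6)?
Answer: 61453 - 75*√10 ≈ 61216.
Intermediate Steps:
h(w, c) = -75
y(Q) = √10
y(-3)*h(84, 22) - 1*(-61453) = √10*(-75) - 1*(-61453) = -75*√10 + 61453 = 61453 - 75*√10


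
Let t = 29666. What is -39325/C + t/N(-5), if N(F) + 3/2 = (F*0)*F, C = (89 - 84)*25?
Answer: -301379/15 ≈ -20092.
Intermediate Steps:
C = 125 (C = 5*25 = 125)
N(F) = -3/2 (N(F) = -3/2 + (F*0)*F = -3/2 + 0*F = -3/2 + 0 = -3/2)
-39325/C + t/N(-5) = -39325/125 + 29666/(-3/2) = -39325*1/125 + 29666*(-⅔) = -1573/5 - 59332/3 = -301379/15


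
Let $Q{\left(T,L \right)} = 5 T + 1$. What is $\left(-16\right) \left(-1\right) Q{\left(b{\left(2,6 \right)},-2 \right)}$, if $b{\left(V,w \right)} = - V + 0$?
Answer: $-144$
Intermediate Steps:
$b{\left(V,w \right)} = - V$
$Q{\left(T,L \right)} = 1 + 5 T$
$\left(-16\right) \left(-1\right) Q{\left(b{\left(2,6 \right)},-2 \right)} = \left(-16\right) \left(-1\right) \left(1 + 5 \left(\left(-1\right) 2\right)\right) = 16 \left(1 + 5 \left(-2\right)\right) = 16 \left(1 - 10\right) = 16 \left(-9\right) = -144$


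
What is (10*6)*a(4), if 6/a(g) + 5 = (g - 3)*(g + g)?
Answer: 120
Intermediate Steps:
a(g) = 6/(-5 + 2*g*(-3 + g)) (a(g) = 6/(-5 + (g - 3)*(g + g)) = 6/(-5 + (-3 + g)*(2*g)) = 6/(-5 + 2*g*(-3 + g)))
(10*6)*a(4) = (10*6)*(6/(-5 - 6*4 + 2*4²)) = 60*(6/(-5 - 24 + 2*16)) = 60*(6/(-5 - 24 + 32)) = 60*(6/3) = 60*(6*(⅓)) = 60*2 = 120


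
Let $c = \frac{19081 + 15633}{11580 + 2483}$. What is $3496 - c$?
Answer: $\frac{49129534}{14063} \approx 3493.5$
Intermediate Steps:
$c = \frac{34714}{14063} \approx 2.4685$
$3496 - c = 3496 - \frac{34714}{14063} = \frac{49129534}{14063}$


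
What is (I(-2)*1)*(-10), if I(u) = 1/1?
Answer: -10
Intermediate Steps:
I(u) = 1 (I(u) = 1*1 = 1)
(I(-2)*1)*(-10) = (1*1)*(-10) = 1*(-10) = -10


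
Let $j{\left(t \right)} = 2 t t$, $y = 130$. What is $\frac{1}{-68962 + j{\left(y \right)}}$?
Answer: $- \frac{1}{35162} \approx -2.844 \cdot 10^{-5}$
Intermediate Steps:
$j{\left(t \right)} = 2 t^{2}$
$\frac{1}{-68962 + j{\left(y \right)}} = \frac{1}{-68962 + 2 \cdot 130^{2}} = \frac{1}{-68962 + 2 \cdot 16900} = \frac{1}{-68962 + 33800} = \frac{1}{-35162} = - \frac{1}{35162}$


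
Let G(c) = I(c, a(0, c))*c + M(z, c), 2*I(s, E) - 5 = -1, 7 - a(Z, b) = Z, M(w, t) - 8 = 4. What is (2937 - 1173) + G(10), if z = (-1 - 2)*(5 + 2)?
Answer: 1796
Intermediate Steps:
z = -21 (z = -3*7 = -21)
M(w, t) = 12 (M(w, t) = 8 + 4 = 12)
a(Z, b) = 7 - Z
I(s, E) = 2 (I(s, E) = 5/2 + (½)*(-1) = 5/2 - ½ = 2)
G(c) = 12 + 2*c (G(c) = 2*c + 12 = 12 + 2*c)
(2937 - 1173) + G(10) = (2937 - 1173) + (12 + 2*10) = 1764 + (12 + 20) = 1764 + 32 = 1796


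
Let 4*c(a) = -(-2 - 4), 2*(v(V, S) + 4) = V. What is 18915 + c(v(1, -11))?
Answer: 37833/2 ≈ 18917.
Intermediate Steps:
v(V, S) = -4 + V/2
c(a) = 3/2 (c(a) = (-(-2 - 4))/4 = (-1*(-6))/4 = (¼)*6 = 3/2)
18915 + c(v(1, -11)) = 18915 + 3/2 = 37833/2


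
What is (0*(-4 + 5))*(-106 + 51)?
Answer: 0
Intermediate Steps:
(0*(-4 + 5))*(-106 + 51) = (0*1)*(-55) = 0*(-55) = 0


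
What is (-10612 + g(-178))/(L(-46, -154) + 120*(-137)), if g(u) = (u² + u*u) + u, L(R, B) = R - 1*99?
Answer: -52578/16585 ≈ -3.1702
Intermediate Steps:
L(R, B) = -99 + R (L(R, B) = R - 99 = -99 + R)
g(u) = u + 2*u² (g(u) = (u² + u²) + u = 2*u² + u = u + 2*u²)
(-10612 + g(-178))/(L(-46, -154) + 120*(-137)) = (-10612 - 178*(1 + 2*(-178)))/((-99 - 46) + 120*(-137)) = (-10612 - 178*(1 - 356))/(-145 - 16440) = (-10612 - 178*(-355))/(-16585) = (-10612 + 63190)*(-1/16585) = 52578*(-1/16585) = -52578/16585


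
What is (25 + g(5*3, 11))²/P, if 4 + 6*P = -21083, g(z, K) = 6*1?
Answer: -1922/7029 ≈ -0.27344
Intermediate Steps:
g(z, K) = 6
P = -7029/2 (P = -⅔ + (⅙)*(-21083) = -⅔ - 21083/6 = -7029/2 ≈ -3514.5)
(25 + g(5*3, 11))²/P = (25 + 6)²/(-7029/2) = 31²*(-2/7029) = 961*(-2/7029) = -1922/7029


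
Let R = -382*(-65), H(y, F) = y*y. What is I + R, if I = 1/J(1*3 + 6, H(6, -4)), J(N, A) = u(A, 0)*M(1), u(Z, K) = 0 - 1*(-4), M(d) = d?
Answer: 99321/4 ≈ 24830.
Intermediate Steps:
H(y, F) = y²
u(Z, K) = 4 (u(Z, K) = 0 + 4 = 4)
J(N, A) = 4 (J(N, A) = 4*1 = 4)
R = 24830
I = ¼ (I = 1/4 = ¼ ≈ 0.25000)
I + R = ¼ + 24830 = 99321/4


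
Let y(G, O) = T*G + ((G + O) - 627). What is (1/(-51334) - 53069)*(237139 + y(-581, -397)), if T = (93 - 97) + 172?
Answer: -187872042213261/25667 ≈ -7.3196e+9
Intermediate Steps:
T = 168 (T = -4 + 172 = 168)
y(G, O) = -627 + O + 169*G (y(G, O) = 168*G + ((G + O) - 627) = 168*G + (-627 + G + O) = -627 + O + 169*G)
(1/(-51334) - 53069)*(237139 + y(-581, -397)) = (1/(-51334) - 53069)*(237139 + (-627 - 397 + 169*(-581))) = (-1/51334 - 53069)*(237139 + (-627 - 397 - 98189)) = -2724244047*(237139 - 99213)/51334 = -2724244047/51334*137926 = -187872042213261/25667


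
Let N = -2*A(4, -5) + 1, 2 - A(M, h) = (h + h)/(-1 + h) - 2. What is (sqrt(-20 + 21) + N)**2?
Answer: 64/9 ≈ 7.1111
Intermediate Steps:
A(M, h) = 4 - 2*h/(-1 + h) (A(M, h) = 2 - ((h + h)/(-1 + h) - 2) = 2 - ((2*h)/(-1 + h) - 2) = 2 - (2*h/(-1 + h) - 2) = 2 - (-2 + 2*h/(-1 + h)) = 2 + (2 - 2*h/(-1 + h)) = 4 - 2*h/(-1 + h))
N = -11/3 (N = -4*(-2 - 5)/(-1 - 5) + 1 = -4*(-7)/(-6) + 1 = -4*(-1)*(-7)/6 + 1 = -2*7/3 + 1 = -14/3 + 1 = -11/3 ≈ -3.6667)
(sqrt(-20 + 21) + N)**2 = (sqrt(-20 + 21) - 11/3)**2 = (sqrt(1) - 11/3)**2 = (1 - 11/3)**2 = (-8/3)**2 = 64/9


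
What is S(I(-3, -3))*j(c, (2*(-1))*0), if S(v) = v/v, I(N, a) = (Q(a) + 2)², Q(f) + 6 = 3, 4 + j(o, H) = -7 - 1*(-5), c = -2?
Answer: -6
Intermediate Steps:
j(o, H) = -6 (j(o, H) = -4 + (-7 - 1*(-5)) = -4 + (-7 + 5) = -4 - 2 = -6)
Q(f) = -3 (Q(f) = -6 + 3 = -3)
I(N, a) = 1 (I(N, a) = (-3 + 2)² = (-1)² = 1)
S(v) = 1
S(I(-3, -3))*j(c, (2*(-1))*0) = 1*(-6) = -6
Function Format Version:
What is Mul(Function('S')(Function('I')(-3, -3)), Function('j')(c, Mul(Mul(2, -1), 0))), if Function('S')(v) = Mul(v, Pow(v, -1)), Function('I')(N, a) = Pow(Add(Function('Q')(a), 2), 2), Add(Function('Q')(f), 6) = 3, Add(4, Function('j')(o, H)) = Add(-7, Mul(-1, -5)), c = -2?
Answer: -6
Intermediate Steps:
Function('j')(o, H) = -6 (Function('j')(o, H) = Add(-4, Add(-7, Mul(-1, -5))) = Add(-4, Add(-7, 5)) = Add(-4, -2) = -6)
Function('Q')(f) = -3 (Function('Q')(f) = Add(-6, 3) = -3)
Function('I')(N, a) = 1 (Function('I')(N, a) = Pow(Add(-3, 2), 2) = Pow(-1, 2) = 1)
Function('S')(v) = 1
Mul(Function('S')(Function('I')(-3, -3)), Function('j')(c, Mul(Mul(2, -1), 0))) = Mul(1, -6) = -6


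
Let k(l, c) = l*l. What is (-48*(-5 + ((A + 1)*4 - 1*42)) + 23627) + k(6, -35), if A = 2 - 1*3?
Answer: 25919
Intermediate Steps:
A = -1 (A = 2 - 3 = -1)
k(l, c) = l²
(-48*(-5 + ((A + 1)*4 - 1*42)) + 23627) + k(6, -35) = (-48*(-5 + ((-1 + 1)*4 - 1*42)) + 23627) + 6² = (-48*(-5 + (0*4 - 42)) + 23627) + 36 = (-48*(-5 + (0 - 42)) + 23627) + 36 = (-48*(-5 - 42) + 23627) + 36 = (-48*(-47) + 23627) + 36 = (2256 + 23627) + 36 = 25883 + 36 = 25919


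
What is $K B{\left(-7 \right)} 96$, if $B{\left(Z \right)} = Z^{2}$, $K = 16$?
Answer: $75264$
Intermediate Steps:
$K B{\left(-7 \right)} 96 = 16 \left(-7\right)^{2} \cdot 96 = 16 \cdot 49 \cdot 96 = 784 \cdot 96 = 75264$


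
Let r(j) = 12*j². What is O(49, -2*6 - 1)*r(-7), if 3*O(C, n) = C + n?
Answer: 7056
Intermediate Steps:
O(C, n) = C/3 + n/3 (O(C, n) = (C + n)/3 = C/3 + n/3)
O(49, -2*6 - 1)*r(-7) = ((⅓)*49 + (-2*6 - 1)/3)*(12*(-7)²) = (49/3 + (-12 - 1)/3)*(12*49) = (49/3 + (⅓)*(-13))*588 = (49/3 - 13/3)*588 = 12*588 = 7056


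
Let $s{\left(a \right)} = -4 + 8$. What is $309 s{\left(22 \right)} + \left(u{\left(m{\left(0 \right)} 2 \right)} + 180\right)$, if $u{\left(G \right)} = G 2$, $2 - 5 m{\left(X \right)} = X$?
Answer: $\frac{7088}{5} \approx 1417.6$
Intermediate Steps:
$m{\left(X \right)} = \frac{2}{5} - \frac{X}{5}$
$s{\left(a \right)} = 4$
$u{\left(G \right)} = 2 G$
$309 s{\left(22 \right)} + \left(u{\left(m{\left(0 \right)} 2 \right)} + 180\right) = 309 \cdot 4 + \left(2 \left(\frac{2}{5} - 0\right) 2 + 180\right) = 1236 + \left(2 \left(\frac{2}{5} + 0\right) 2 + 180\right) = 1236 + \left(2 \cdot \frac{2}{5} \cdot 2 + 180\right) = 1236 + \left(2 \cdot \frac{4}{5} + 180\right) = 1236 + \left(\frac{8}{5} + 180\right) = 1236 + \frac{908}{5} = \frac{7088}{5}$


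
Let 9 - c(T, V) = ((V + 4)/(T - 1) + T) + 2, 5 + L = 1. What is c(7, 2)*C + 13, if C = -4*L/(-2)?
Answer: 21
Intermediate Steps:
L = -4 (L = -5 + 1 = -4)
c(T, V) = 7 - T - (4 + V)/(-1 + T) (c(T, V) = 9 - (((V + 4)/(T - 1) + T) + 2) = 9 - (((4 + V)/(-1 + T) + T) + 2) = 9 - ((T + (4 + V)/(-1 + T)) + 2) = 9 - (2 + T + (4 + V)/(-1 + T)) = 9 + (-2 - T - (4 + V)/(-1 + T)) = 7 - T - (4 + V)/(-1 + T))
C = -8 (C = -4*(-4)/(-2) = 16*(-½) = -8)
c(7, 2)*C + 13 = ((-11 - 1*2 - 1*7² + 8*7)/(-1 + 7))*(-8) + 13 = ((-11 - 2 - 1*49 + 56)/6)*(-8) + 13 = ((-11 - 2 - 49 + 56)/6)*(-8) + 13 = ((⅙)*(-6))*(-8) + 13 = -1*(-8) + 13 = 8 + 13 = 21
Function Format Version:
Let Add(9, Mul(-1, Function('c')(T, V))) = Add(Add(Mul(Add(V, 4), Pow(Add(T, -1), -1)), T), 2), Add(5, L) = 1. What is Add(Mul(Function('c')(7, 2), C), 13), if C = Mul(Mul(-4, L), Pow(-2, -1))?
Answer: 21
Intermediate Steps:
L = -4 (L = Add(-5, 1) = -4)
Function('c')(T, V) = Add(7, Mul(-1, T), Mul(-1, Pow(Add(-1, T), -1), Add(4, V))) (Function('c')(T, V) = Add(9, Mul(-1, Add(Add(Mul(Add(V, 4), Pow(Add(T, -1), -1)), T), 2))) = Add(9, Mul(-1, Add(Add(Mul(Add(4, V), Pow(Add(-1, T), -1)), T), 2))) = Add(9, Mul(-1, Add(Add(Mul(Pow(Add(-1, T), -1), Add(4, V)), T), 2))) = Add(9, Mul(-1, Add(Add(T, Mul(Pow(Add(-1, T), -1), Add(4, V))), 2))) = Add(9, Mul(-1, Add(2, T, Mul(Pow(Add(-1, T), -1), Add(4, V))))) = Add(9, Add(-2, Mul(-1, T), Mul(-1, Pow(Add(-1, T), -1), Add(4, V)))) = Add(7, Mul(-1, T), Mul(-1, Pow(Add(-1, T), -1), Add(4, V))))
C = -8 (C = Mul(Mul(-4, -4), Pow(-2, -1)) = Mul(16, Rational(-1, 2)) = -8)
Add(Mul(Function('c')(7, 2), C), 13) = Add(Mul(Mul(Pow(Add(-1, 7), -1), Add(-11, Mul(-1, 2), Mul(-1, Pow(7, 2)), Mul(8, 7))), -8), 13) = Add(Mul(Mul(Pow(6, -1), Add(-11, -2, Mul(-1, 49), 56)), -8), 13) = Add(Mul(Mul(Rational(1, 6), Add(-11, -2, -49, 56)), -8), 13) = Add(Mul(Mul(Rational(1, 6), -6), -8), 13) = Add(Mul(-1, -8), 13) = Add(8, 13) = 21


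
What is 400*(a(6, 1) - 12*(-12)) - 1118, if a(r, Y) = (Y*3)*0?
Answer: 56482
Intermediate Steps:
a(r, Y) = 0 (a(r, Y) = (3*Y)*0 = 0)
400*(a(6, 1) - 12*(-12)) - 1118 = 400*(0 - 12*(-12)) - 1118 = 400*(0 + 144) - 1118 = 400*144 - 1118 = 57600 - 1118 = 56482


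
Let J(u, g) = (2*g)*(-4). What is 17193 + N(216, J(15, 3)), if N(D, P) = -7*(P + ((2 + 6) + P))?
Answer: 17473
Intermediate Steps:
J(u, g) = -8*g
N(D, P) = -56 - 14*P (N(D, P) = -7*(P + (8 + P)) = -7*(8 + 2*P) = -56 - 14*P)
17193 + N(216, J(15, 3)) = 17193 + (-56 - (-112)*3) = 17193 + (-56 - 14*(-24)) = 17193 + (-56 + 336) = 17193 + 280 = 17473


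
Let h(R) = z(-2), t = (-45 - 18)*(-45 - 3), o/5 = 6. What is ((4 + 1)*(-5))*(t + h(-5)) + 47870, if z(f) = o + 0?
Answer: -28480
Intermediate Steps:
o = 30 (o = 5*6 = 30)
z(f) = 30 (z(f) = 30 + 0 = 30)
t = 3024 (t = -63*(-48) = 3024)
h(R) = 30
((4 + 1)*(-5))*(t + h(-5)) + 47870 = ((4 + 1)*(-5))*(3024 + 30) + 47870 = (5*(-5))*3054 + 47870 = -25*3054 + 47870 = -76350 + 47870 = -28480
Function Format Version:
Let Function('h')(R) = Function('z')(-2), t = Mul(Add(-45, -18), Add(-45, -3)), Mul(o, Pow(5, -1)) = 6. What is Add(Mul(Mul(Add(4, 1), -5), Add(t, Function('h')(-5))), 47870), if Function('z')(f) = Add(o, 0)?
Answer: -28480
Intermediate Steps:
o = 30 (o = Mul(5, 6) = 30)
Function('z')(f) = 30 (Function('z')(f) = Add(30, 0) = 30)
t = 3024 (t = Mul(-63, -48) = 3024)
Function('h')(R) = 30
Add(Mul(Mul(Add(4, 1), -5), Add(t, Function('h')(-5))), 47870) = Add(Mul(Mul(Add(4, 1), -5), Add(3024, 30)), 47870) = Add(Mul(Mul(5, -5), 3054), 47870) = Add(Mul(-25, 3054), 47870) = Add(-76350, 47870) = -28480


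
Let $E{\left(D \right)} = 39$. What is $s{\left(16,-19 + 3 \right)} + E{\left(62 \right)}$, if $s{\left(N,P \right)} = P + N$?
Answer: $39$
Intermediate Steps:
$s{\left(N,P \right)} = N + P$
$s{\left(16,-19 + 3 \right)} + E{\left(62 \right)} = \left(16 + \left(-19 + 3\right)\right) + 39 = \left(16 - 16\right) + 39 = 0 + 39 = 39$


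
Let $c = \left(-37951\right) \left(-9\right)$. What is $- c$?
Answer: $-341559$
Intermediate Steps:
$c = 341559$
$- c = \left(-1\right) 341559 = -341559$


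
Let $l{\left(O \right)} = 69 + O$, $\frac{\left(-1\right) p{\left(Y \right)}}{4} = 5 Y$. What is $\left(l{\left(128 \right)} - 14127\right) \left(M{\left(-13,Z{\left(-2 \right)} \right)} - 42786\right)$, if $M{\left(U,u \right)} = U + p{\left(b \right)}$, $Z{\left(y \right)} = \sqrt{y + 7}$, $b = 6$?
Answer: $597861670$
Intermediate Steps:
$Z{\left(y \right)} = \sqrt{7 + y}$
$p{\left(Y \right)} = - 20 Y$ ($p{\left(Y \right)} = - 4 \cdot 5 Y = - 20 Y$)
$M{\left(U,u \right)} = -120 + U$ ($M{\left(U,u \right)} = U - 120 = -120 + U$)
$\left(l{\left(128 \right)} - 14127\right) \left(M{\left(-13,Z{\left(-2 \right)} \right)} - 42786\right) = \left(\left(69 + 128\right) - 14127\right) \left(\left(-120 - 13\right) - 42786\right) = \left(197 - 14127\right) \left(-133 - 42786\right) = \left(-13930\right) \left(-42919\right) = 597861670$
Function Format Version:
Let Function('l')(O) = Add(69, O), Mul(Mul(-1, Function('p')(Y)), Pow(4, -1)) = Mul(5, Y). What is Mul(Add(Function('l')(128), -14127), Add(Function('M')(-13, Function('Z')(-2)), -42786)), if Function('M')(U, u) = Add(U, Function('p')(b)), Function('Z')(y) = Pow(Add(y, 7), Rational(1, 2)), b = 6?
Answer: 597861670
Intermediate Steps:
Function('Z')(y) = Pow(Add(7, y), Rational(1, 2))
Function('p')(Y) = Mul(-20, Y) (Function('p')(Y) = Mul(-4, Mul(5, Y)) = Mul(-20, Y))
Function('M')(U, u) = Add(-120, U) (Function('M')(U, u) = Add(U, Mul(-20, 6)) = Add(U, -120) = Add(-120, U))
Mul(Add(Function('l')(128), -14127), Add(Function('M')(-13, Function('Z')(-2)), -42786)) = Mul(Add(Add(69, 128), -14127), Add(Add(-120, -13), -42786)) = Mul(Add(197, -14127), Add(-133, -42786)) = Mul(-13930, -42919) = 597861670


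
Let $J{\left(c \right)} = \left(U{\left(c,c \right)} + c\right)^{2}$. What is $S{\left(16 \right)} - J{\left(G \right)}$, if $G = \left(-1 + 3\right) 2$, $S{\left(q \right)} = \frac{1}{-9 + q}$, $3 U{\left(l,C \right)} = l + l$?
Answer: $- \frac{2791}{63} \approx -44.302$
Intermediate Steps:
$U{\left(l,C \right)} = \frac{2 l}{3}$ ($U{\left(l,C \right)} = \frac{l + l}{3} = \frac{2 l}{3}$)
$G = 4$ ($G = 2 \cdot 2 = 4$)
$J{\left(c \right)} = \frac{25 c^{2}}{9}$ ($J{\left(c \right)} = \left(\frac{2 c}{3} + c\right)^{2} = \left(\frac{5 c}{3}\right)^{2} = \frac{25 c^{2}}{9}$)
$S{\left(16 \right)} - J{\left(G \right)} = \frac{1}{-9 + 16} - \frac{25 \cdot 4^{2}}{9} = \frac{1}{7} - \frac{25}{9} \cdot 16 = \frac{1}{7} - \frac{400}{9} = - \frac{2791}{63}$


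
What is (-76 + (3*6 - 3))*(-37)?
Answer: 2257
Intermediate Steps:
(-76 + (3*6 - 3))*(-37) = (-76 + (18 - 3))*(-37) = (-76 + 15)*(-37) = -61*(-37) = 2257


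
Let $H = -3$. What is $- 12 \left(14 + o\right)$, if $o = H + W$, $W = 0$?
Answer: $-132$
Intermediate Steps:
$o = -3$ ($o = -3 + 0 = -3$)
$- 12 \left(14 + o\right) = - 12 \left(14 - 3\right) = \left(-12\right) 11 = -132$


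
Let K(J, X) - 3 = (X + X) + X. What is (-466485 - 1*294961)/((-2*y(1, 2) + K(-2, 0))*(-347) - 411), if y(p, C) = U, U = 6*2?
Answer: -380723/3438 ≈ -110.74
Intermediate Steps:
U = 12
K(J, X) = 3 + 3*X (K(J, X) = 3 + ((X + X) + X) = 3 + (2*X + X) = 3 + 3*X)
y(p, C) = 12
(-466485 - 1*294961)/((-2*y(1, 2) + K(-2, 0))*(-347) - 411) = (-466485 - 1*294961)/((-2*12 + (3 + 3*0))*(-347) - 411) = (-466485 - 294961)/((-24 + (3 + 0))*(-347) - 411) = -761446/((-24 + 3)*(-347) - 411) = -761446/(-21*(-347) - 411) = -761446/(7287 - 411) = -761446/6876 = -761446*1/6876 = -380723/3438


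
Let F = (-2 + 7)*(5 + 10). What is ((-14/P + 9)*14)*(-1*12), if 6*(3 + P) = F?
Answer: -24024/19 ≈ -1264.4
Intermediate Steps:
F = 75 (F = 5*15 = 75)
P = 19/2 (P = -3 + (⅙)*75 = -3 + 25/2 = 19/2 ≈ 9.5000)
((-14/P + 9)*14)*(-1*12) = ((-14/19/2 + 9)*14)*(-1*12) = ((-14*2/19 + 9)*14)*(-12) = ((-28/19 + 9)*14)*(-12) = ((143/19)*14)*(-12) = (2002/19)*(-12) = -24024/19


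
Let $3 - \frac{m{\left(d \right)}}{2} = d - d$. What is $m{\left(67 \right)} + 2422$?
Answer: $2428$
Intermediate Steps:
$m{\left(d \right)} = 6$ ($m{\left(d \right)} = 6 - 2 \left(d - d\right) = 6 - 0 = 6 + 0 = 6$)
$m{\left(67 \right)} + 2422 = 6 + 2422 = 2428$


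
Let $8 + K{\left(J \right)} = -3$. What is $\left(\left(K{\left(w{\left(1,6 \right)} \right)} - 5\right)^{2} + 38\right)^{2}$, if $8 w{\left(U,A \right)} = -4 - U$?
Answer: $86436$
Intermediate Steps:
$w{\left(U,A \right)} = - \frac{1}{2} - \frac{U}{8}$ ($w{\left(U,A \right)} = \frac{-4 - U}{8} = - \frac{1}{2} - \frac{U}{8}$)
$K{\left(J \right)} = -11$ ($K{\left(J \right)} = -8 - 3 = -11$)
$\left(\left(K{\left(w{\left(1,6 \right)} \right)} - 5\right)^{2} + 38\right)^{2} = \left(\left(-11 - 5\right)^{2} + 38\right)^{2} = \left(\left(-16\right)^{2} + 38\right)^{2} = \left(256 + 38\right)^{2} = 294^{2} = 86436$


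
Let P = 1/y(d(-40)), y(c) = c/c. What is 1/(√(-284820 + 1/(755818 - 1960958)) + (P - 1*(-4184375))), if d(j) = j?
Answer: 5042758892640/21100799627397367441 - 2*I*√103415466087919285/21100799627397367441 ≈ 2.3898e-7 - 3.0481e-11*I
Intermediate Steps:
y(c) = 1
P = 1 (P = 1/1 = 1)
1/(√(-284820 + 1/(755818 - 1960958)) + (P - 1*(-4184375))) = 1/(√(-284820 + 1/(755818 - 1960958)) + (1 - 1*(-4184375))) = 1/(√(-284820 + 1/(-1205140)) + (1 + 4184375)) = 1/(√(-284820 - 1/1205140) + 4184376) = 1/(√(-343247974801/1205140) + 4184376) = 1/(I*√103415466087919285/602570 + 4184376) = 1/(4184376 + I*√103415466087919285/602570)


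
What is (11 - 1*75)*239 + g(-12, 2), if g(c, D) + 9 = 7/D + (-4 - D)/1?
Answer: -30615/2 ≈ -15308.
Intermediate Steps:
g(c, D) = -13 - D + 7/D (g(c, D) = -9 + (7/D + (-4 - D)/1) = -9 + (7/D + (-4 - D)*1) = -9 + (7/D + (-4 - D)) = -9 + (-4 - D + 7/D) = -13 - D + 7/D)
(11 - 1*75)*239 + g(-12, 2) = (11 - 1*75)*239 + (-13 - 1*2 + 7/2) = (11 - 75)*239 + (-13 - 2 + 7*(½)) = -64*239 + (-13 - 2 + 7/2) = -15296 - 23/2 = -30615/2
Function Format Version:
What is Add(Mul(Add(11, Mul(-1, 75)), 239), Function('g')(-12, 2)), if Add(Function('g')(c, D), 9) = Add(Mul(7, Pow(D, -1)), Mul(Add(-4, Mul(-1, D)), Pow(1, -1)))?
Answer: Rational(-30615, 2) ≈ -15308.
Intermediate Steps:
Function('g')(c, D) = Add(-13, Mul(-1, D), Mul(7, Pow(D, -1))) (Function('g')(c, D) = Add(-9, Add(Mul(7, Pow(D, -1)), Mul(Add(-4, Mul(-1, D)), Pow(1, -1)))) = Add(-9, Add(Mul(7, Pow(D, -1)), Mul(Add(-4, Mul(-1, D)), 1))) = Add(-9, Add(Mul(7, Pow(D, -1)), Add(-4, Mul(-1, D)))) = Add(-9, Add(-4, Mul(-1, D), Mul(7, Pow(D, -1)))) = Add(-13, Mul(-1, D), Mul(7, Pow(D, -1))))
Add(Mul(Add(11, Mul(-1, 75)), 239), Function('g')(-12, 2)) = Add(Mul(Add(11, Mul(-1, 75)), 239), Add(-13, Mul(-1, 2), Mul(7, Pow(2, -1)))) = Add(Mul(Add(11, -75), 239), Add(-13, -2, Mul(7, Rational(1, 2)))) = Add(Mul(-64, 239), Add(-13, -2, Rational(7, 2))) = Add(-15296, Rational(-23, 2)) = Rational(-30615, 2)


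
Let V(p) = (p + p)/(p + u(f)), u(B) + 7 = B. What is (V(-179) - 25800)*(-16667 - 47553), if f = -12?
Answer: 164019228620/99 ≈ 1.6568e+9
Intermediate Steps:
u(B) = -7 + B
V(p) = 2*p/(-19 + p) (V(p) = (p + p)/(p + (-7 - 12)) = (2*p)/(p - 19) = (2*p)/(-19 + p) = 2*p/(-19 + p))
(V(-179) - 25800)*(-16667 - 47553) = (2*(-179)/(-19 - 179) - 25800)*(-16667 - 47553) = (2*(-179)/(-198) - 25800)*(-64220) = (2*(-179)*(-1/198) - 25800)*(-64220) = (179/99 - 25800)*(-64220) = -2554021/99*(-64220) = 164019228620/99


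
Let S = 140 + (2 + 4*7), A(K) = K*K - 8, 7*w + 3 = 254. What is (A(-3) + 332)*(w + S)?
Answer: 479853/7 ≈ 68550.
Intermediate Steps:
w = 251/7 (w = -3/7 + (⅐)*254 = -3/7 + 254/7 = 251/7 ≈ 35.857)
A(K) = -8 + K² (A(K) = K² - 8 = -8 + K²)
S = 170 (S = 140 + (2 + 28) = 140 + 30 = 170)
(A(-3) + 332)*(w + S) = ((-8 + (-3)²) + 332)*(251/7 + 170) = ((-8 + 9) + 332)*(1441/7) = (1 + 332)*(1441/7) = 333*(1441/7) = 479853/7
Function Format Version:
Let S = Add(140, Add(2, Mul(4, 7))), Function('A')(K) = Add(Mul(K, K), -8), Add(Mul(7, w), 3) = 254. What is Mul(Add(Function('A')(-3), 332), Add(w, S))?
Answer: Rational(479853, 7) ≈ 68550.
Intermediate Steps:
w = Rational(251, 7) (w = Add(Rational(-3, 7), Mul(Rational(1, 7), 254)) = Add(Rational(-3, 7), Rational(254, 7)) = Rational(251, 7) ≈ 35.857)
Function('A')(K) = Add(-8, Pow(K, 2)) (Function('A')(K) = Add(Pow(K, 2), -8) = Add(-8, Pow(K, 2)))
S = 170 (S = Add(140, Add(2, 28)) = Add(140, 30) = 170)
Mul(Add(Function('A')(-3), 332), Add(w, S)) = Mul(Add(Add(-8, Pow(-3, 2)), 332), Add(Rational(251, 7), 170)) = Mul(Add(Add(-8, 9), 332), Rational(1441, 7)) = Mul(Add(1, 332), Rational(1441, 7)) = Mul(333, Rational(1441, 7)) = Rational(479853, 7)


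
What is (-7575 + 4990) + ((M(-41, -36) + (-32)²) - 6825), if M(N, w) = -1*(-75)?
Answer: -8311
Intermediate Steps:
M(N, w) = 75
(-7575 + 4990) + ((M(-41, -36) + (-32)²) - 6825) = (-7575 + 4990) + ((75 + (-32)²) - 6825) = -2585 + ((75 + 1024) - 6825) = -2585 + (1099 - 6825) = -2585 - 5726 = -8311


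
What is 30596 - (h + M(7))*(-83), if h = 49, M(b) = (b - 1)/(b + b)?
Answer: 242890/7 ≈ 34699.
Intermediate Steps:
M(b) = (-1 + b)/(2*b) (M(b) = (-1 + b)/((2*b)) = (-1 + b)*(1/(2*b)) = (-1 + b)/(2*b))
30596 - (h + M(7))*(-83) = 30596 - (49 + (½)*(-1 + 7)/7)*(-83) = 30596 - (49 + (½)*(⅐)*6)*(-83) = 30596 - (49 + 3/7)*(-83) = 30596 - 346*(-83)/7 = 30596 - 1*(-28718/7) = 30596 + 28718/7 = 242890/7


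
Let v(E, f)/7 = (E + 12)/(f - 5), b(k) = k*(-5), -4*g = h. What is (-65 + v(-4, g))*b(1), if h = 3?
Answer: 8595/23 ≈ 373.70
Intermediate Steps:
g = -¾ (g = -¼*3 = -¾ ≈ -0.75000)
b(k) = -5*k
v(E, f) = 7*(12 + E)/(-5 + f) (v(E, f) = 7*((E + 12)/(f - 5)) = 7*((12 + E)/(-5 + f)) = 7*(12 + E)/(-5 + f))
(-65 + v(-4, g))*b(1) = (-65 + 7*(12 - 4)/(-5 - ¾))*(-5*1) = (-65 + 7*8/(-23/4))*(-5) = (-65 + 7*(-4/23)*8)*(-5) = (-65 - 224/23)*(-5) = -1719/23*(-5) = 8595/23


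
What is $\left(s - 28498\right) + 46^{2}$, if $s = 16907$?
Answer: $-9475$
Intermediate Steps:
$\left(s - 28498\right) + 46^{2} = \left(16907 - 28498\right) + 46^{2} = -11591 + 2116 = -9475$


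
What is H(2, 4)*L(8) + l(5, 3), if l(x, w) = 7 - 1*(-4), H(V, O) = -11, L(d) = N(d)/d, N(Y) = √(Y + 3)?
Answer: 11 - 11*√11/8 ≈ 6.4396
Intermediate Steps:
N(Y) = √(3 + Y)
L(d) = √(3 + d)/d
l(x, w) = 11 (l(x, w) = 7 + 4 = 11)
H(2, 4)*L(8) + l(5, 3) = -11*√(3 + 8)/8 + 11 = -11*√11/8 + 11 = 11 - 11*√11/8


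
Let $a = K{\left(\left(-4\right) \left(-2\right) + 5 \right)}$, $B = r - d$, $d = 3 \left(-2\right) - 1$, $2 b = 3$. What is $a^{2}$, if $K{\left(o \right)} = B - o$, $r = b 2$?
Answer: $9$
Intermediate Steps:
$b = \frac{3}{2}$ ($b = \frac{1}{2} \cdot 3 = \frac{3}{2} \approx 1.5$)
$r = 3$ ($r = \frac{3}{2} \cdot 2 = 3$)
$d = -7$ ($d = -6 - 1 = -7$)
$B = 10$ ($B = 3 - -7 = 3 + 7 = 10$)
$K{\left(o \right)} = 10 - o$
$a = -3$ ($a = 10 - \left(\left(-4\right) \left(-2\right) + 5\right) = 10 - \left(8 + 5\right) = 10 - 13 = -3$)
$a^{2} = \left(-3\right)^{2} = 9$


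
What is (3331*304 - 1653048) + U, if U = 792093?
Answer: 151669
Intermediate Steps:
(3331*304 - 1653048) + U = (3331*304 - 1653048) + 792093 = (1012624 - 1653048) + 792093 = -640424 + 792093 = 151669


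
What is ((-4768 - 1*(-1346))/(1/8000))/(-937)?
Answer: 27376000/937 ≈ 29217.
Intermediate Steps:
((-4768 - 1*(-1346))/(1/8000))/(-937) = ((-4768 + 1346)/(1/8000))*(-1/937) = -3422*8000*(-1/937) = -27376000*(-1/937) = 27376000/937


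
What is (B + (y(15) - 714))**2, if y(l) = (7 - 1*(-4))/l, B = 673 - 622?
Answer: 98684356/225 ≈ 4.3860e+5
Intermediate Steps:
B = 51
y(l) = 11/l (y(l) = (7 + 4)/l = 11/l)
(B + (y(15) - 714))**2 = (51 + (11/15 - 714))**2 = (51 - 10699/15)**2 = (-9934/15)**2 = 98684356/225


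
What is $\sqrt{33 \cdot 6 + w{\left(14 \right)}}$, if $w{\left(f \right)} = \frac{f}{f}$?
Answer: $\sqrt{199} \approx 14.107$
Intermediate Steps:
$w{\left(f \right)} = 1$
$\sqrt{33 \cdot 6 + w{\left(14 \right)}} = \sqrt{33 \cdot 6 + 1} = \sqrt{198 + 1} = \sqrt{199}$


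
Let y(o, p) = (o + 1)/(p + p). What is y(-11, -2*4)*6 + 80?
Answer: 335/4 ≈ 83.750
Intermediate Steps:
y(o, p) = (1 + o)/(2*p) (y(o, p) = (1 + o)/((2*p)) = (1 + o)*(1/(2*p)) = (1 + o)/(2*p))
y(-11, -2*4)*6 + 80 = ((1 - 11)/(2*((-2*4))))*6 + 80 = ((½)*(-10)/(-8))*6 + 80 = ((½)*(-⅛)*(-10))*6 + 80 = (5/8)*6 + 80 = 15/4 + 80 = 335/4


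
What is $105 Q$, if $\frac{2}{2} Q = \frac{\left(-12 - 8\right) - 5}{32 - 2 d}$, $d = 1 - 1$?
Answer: $- \frac{2625}{32} \approx -82.031$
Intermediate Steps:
$d = 0$ ($d = 1 - 1 = 0$)
$Q = - \frac{25}{32}$ ($Q = \frac{\left(-12 - 8\right) - 5}{32 - 0} = \frac{\left(-12 - 8\right) - 5}{32 + 0} = \frac{-20 - 5}{32} = \left(-25\right) \frac{1}{32} = - \frac{25}{32} \approx -0.78125$)
$105 Q = 105 \left(- \frac{25}{32}\right) = - \frac{2625}{32}$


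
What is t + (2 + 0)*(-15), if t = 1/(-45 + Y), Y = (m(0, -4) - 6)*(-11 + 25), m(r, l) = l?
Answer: -5551/185 ≈ -30.005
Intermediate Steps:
Y = -140 (Y = (-4 - 6)*(-11 + 25) = -10*14 = -140)
t = -1/185 (t = 1/(-45 - 140) = 1/(-185) = -1/185 ≈ -0.0054054)
t + (2 + 0)*(-15) = -1/185 + (2 + 0)*(-15) = -1/185 + 2*(-15) = -1/185 - 30 = -5551/185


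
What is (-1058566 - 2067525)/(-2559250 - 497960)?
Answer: 3126091/3057210 ≈ 1.0225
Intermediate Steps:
(-1058566 - 2067525)/(-2559250 - 497960) = -3126091/(-3057210) = -3126091*(-1/3057210) = 3126091/3057210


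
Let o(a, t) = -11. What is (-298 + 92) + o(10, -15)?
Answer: -217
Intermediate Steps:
(-298 + 92) + o(10, -15) = (-298 + 92) - 11 = -206 - 11 = -217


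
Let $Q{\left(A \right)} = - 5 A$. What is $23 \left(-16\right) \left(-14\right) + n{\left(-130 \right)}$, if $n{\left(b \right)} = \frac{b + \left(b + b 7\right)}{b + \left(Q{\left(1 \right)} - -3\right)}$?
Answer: $\frac{113539}{22} \approx 5160.9$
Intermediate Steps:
$n{\left(b \right)} = \frac{9 b}{-2 + b}$ ($n{\left(b \right)} = \frac{b + \left(b + b 7\right)}{b - 2} = \frac{b + \left(b + 7 b\right)}{b + \left(-5 + 3\right)} = \frac{b + 8 b}{b - 2} = \frac{9 b}{-2 + b}$)
$23 \left(-16\right) \left(-14\right) + n{\left(-130 \right)} = 23 \left(-16\right) \left(-14\right) + 9 \left(-130\right) \frac{1}{-2 - 130} = \left(-368\right) \left(-14\right) + 9 \left(-130\right) \frac{1}{-132} = 5152 + 9 \left(-130\right) \left(- \frac{1}{132}\right) = 5152 + \frac{195}{22} = \frac{113539}{22}$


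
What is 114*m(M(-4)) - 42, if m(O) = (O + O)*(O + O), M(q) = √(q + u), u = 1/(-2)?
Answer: -2094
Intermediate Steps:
u = -½ ≈ -0.50000
M(q) = √(-½ + q) (M(q) = √(q - ½) = √(-½ + q))
m(O) = 4*O² (m(O) = (2*O)*(2*O) = 4*O²)
114*m(M(-4)) - 42 = 114*(4*(√(-2 + 4*(-4))/2)²) - 42 = 114*(4*(√(-2 - 16)/2)²) - 42 = 114*(4*(√(-18)/2)²) - 42 = 114*(4*((3*I*√2)/2)²) - 42 = 114*(4*(3*I*√2/2)²) - 42 = 114*(4*(-9/2)) - 42 = 114*(-18) - 42 = -2052 - 42 = -2094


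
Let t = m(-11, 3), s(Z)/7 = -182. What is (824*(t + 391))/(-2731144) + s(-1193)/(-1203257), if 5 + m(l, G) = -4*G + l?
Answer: -44553641291/410783517001 ≈ -0.10846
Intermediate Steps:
s(Z) = -1274 (s(Z) = 7*(-182) = -1274)
m(l, G) = -5 + l - 4*G (m(l, G) = -5 + (-4*G + l) = -5 + (l - 4*G) = -5 + l - 4*G)
t = -28 (t = -5 - 11 - 4*3 = -5 - 11 - 12 = -28)
(824*(t + 391))/(-2731144) + s(-1193)/(-1203257) = (824*(-28 + 391))/(-2731144) - 1274/(-1203257) = (824*363)*(-1/2731144) - 1274*(-1/1203257) = 299112*(-1/2731144) + 1274/1203257 = -37389/341393 + 1274/1203257 = -44553641291/410783517001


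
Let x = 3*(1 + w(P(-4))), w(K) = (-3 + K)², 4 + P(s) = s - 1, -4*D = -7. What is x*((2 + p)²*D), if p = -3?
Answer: 3045/4 ≈ 761.25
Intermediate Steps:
D = 7/4 (D = -¼*(-7) = 7/4 ≈ 1.7500)
P(s) = -5 + s (P(s) = -4 + (s - 1) = -4 + (-1 + s) = -5 + s)
x = 435 (x = 3*(1 + (-3 + (-5 - 4))²) = 3*(1 + (-3 - 9)²) = 3*(1 + (-12)²) = 3*(1 + 144) = 3*145 = 435)
x*((2 + p)²*D) = 435*((2 - 3)²*(7/4)) = 435*((-1)²*(7/4)) = 435*(1*(7/4)) = 435*(7/4) = 3045/4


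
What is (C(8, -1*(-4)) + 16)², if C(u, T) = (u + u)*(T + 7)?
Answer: 36864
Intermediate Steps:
C(u, T) = 2*u*(7 + T) (C(u, T) = (2*u)*(7 + T) = 2*u*(7 + T))
(C(8, -1*(-4)) + 16)² = (2*8*(7 - 1*(-4)) + 16)² = (2*8*(7 + 4) + 16)² = (2*8*11 + 16)² = (176 + 16)² = 192² = 36864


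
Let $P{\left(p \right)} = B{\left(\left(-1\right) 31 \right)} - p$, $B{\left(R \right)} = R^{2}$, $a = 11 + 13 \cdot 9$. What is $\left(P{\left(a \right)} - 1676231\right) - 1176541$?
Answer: $-2851939$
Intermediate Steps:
$a = 128$ ($a = 11 + 117 = 128$)
$P{\left(p \right)} = 961 - p$ ($P{\left(p \right)} = \left(\left(-1\right) 31\right)^{2} - p = \left(-31\right)^{2} - p = 961 - p$)
$\left(P{\left(a \right)} - 1676231\right) - 1176541 = \left(\left(961 - 128\right) - 1676231\right) - 1176541 = \left(833 - 1676231\right) - 1176541 = -1675398 - 1176541 = -2851939$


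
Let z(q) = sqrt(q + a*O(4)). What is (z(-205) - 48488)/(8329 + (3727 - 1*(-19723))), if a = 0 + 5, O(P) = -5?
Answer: -4408/2889 + I*sqrt(230)/31779 ≈ -1.5258 + 0.00047723*I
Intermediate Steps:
a = 5
z(q) = sqrt(-25 + q) (z(q) = sqrt(q + 5*(-5)) = sqrt(q - 25) = sqrt(-25 + q))
(z(-205) - 48488)/(8329 + (3727 - 1*(-19723))) = (sqrt(-25 - 205) - 48488)/(8329 + (3727 - 1*(-19723))) = (sqrt(-230) - 48488)/(8329 + (3727 + 19723)) = (I*sqrt(230) - 48488)/(8329 + 23450) = (-48488 + I*sqrt(230))/31779 = (-48488 + I*sqrt(230))*(1/31779) = -4408/2889 + I*sqrt(230)/31779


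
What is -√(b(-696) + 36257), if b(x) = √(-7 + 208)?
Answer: -√(36257 + √201) ≈ -190.45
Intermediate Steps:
b(x) = √201
-√(b(-696) + 36257) = -√(√201 + 36257) = -√(36257 + √201)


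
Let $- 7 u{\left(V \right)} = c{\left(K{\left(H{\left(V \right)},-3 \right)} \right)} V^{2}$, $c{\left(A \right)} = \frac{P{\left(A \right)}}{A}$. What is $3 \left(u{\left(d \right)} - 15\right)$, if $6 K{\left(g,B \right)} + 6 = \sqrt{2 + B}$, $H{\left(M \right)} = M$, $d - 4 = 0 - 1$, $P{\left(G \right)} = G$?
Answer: $- \frac{342}{7} \approx -48.857$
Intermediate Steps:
$d = 3$ ($d = 4 + \left(0 - 1\right) = 4 - 1 = 3$)
$K{\left(g,B \right)} = -1 + \frac{\sqrt{2 + B}}{6}$
$c{\left(A \right)} = 1$ ($c{\left(A \right)} = \frac{A}{A} = 1$)
$u{\left(V \right)} = - \frac{V^{2}}{7}$ ($u{\left(V \right)} = - \frac{1 V^{2}}{7} = - \frac{V^{2}}{7}$)
$3 \left(u{\left(d \right)} - 15\right) = 3 \left(- \frac{3^{2}}{7} - 15\right) = 3 \left(\left(- \frac{1}{7}\right) 9 - 15\right) = 3 \left(- \frac{9}{7} - 15\right) = 3 \left(- \frac{114}{7}\right) = - \frac{342}{7}$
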